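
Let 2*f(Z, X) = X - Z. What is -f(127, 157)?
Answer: -15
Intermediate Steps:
f(Z, X) = X/2 - Z/2 (f(Z, X) = (X - Z)/2 = X/2 - Z/2)
-f(127, 157) = -((½)*157 - ½*127) = -(157/2 - 127/2) = -1*15 = -15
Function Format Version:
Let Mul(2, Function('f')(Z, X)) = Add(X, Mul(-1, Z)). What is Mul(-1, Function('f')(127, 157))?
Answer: -15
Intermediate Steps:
Function('f')(Z, X) = Add(Mul(Rational(1, 2), X), Mul(Rational(-1, 2), Z)) (Function('f')(Z, X) = Mul(Rational(1, 2), Add(X, Mul(-1, Z))) = Add(Mul(Rational(1, 2), X), Mul(Rational(-1, 2), Z)))
Mul(-1, Function('f')(127, 157)) = Mul(-1, Add(Mul(Rational(1, 2), 157), Mul(Rational(-1, 2), 127))) = Mul(-1, Add(Rational(157, 2), Rational(-127, 2))) = Mul(-1, 15) = -15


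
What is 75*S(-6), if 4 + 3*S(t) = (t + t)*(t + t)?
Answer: 3500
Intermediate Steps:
S(t) = -4/3 + 4*t²/3 (S(t) = -4/3 + ((t + t)*(t + t))/3 = -4/3 + ((2*t)*(2*t))/3 = -4/3 + (4*t²)/3 = -4/3 + 4*t²/3)
75*S(-6) = 75*(-4/3 + (4/3)*(-6)²) = 75*(-4/3 + (4/3)*36) = 75*(-4/3 + 48) = 75*(140/3) = 3500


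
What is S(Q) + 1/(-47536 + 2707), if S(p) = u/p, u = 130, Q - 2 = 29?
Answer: 5827739/1389699 ≈ 4.1935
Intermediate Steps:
Q = 31 (Q = 2 + 29 = 31)
S(p) = 130/p
S(Q) + 1/(-47536 + 2707) = 130/31 + 1/(-47536 + 2707) = 130*(1/31) + 1/(-44829) = 130/31 - 1/44829 = 5827739/1389699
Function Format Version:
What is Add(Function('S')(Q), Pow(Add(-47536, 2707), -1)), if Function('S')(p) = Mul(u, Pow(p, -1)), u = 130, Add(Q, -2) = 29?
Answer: Rational(5827739, 1389699) ≈ 4.1935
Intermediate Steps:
Q = 31 (Q = Add(2, 29) = 31)
Function('S')(p) = Mul(130, Pow(p, -1))
Add(Function('S')(Q), Pow(Add(-47536, 2707), -1)) = Add(Mul(130, Pow(31, -1)), Pow(Add(-47536, 2707), -1)) = Add(Mul(130, Rational(1, 31)), Pow(-44829, -1)) = Add(Rational(130, 31), Rational(-1, 44829)) = Rational(5827739, 1389699)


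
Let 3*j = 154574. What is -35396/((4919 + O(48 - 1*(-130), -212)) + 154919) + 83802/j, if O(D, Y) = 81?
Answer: 17366647405/12359659753 ≈ 1.4051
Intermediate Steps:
j = 154574/3 (j = (⅓)*154574 = 154574/3 ≈ 51525.)
-35396/((4919 + O(48 - 1*(-130), -212)) + 154919) + 83802/j = -35396/((4919 + 81) + 154919) + 83802/(154574/3) = -35396/(5000 + 154919) + 83802*(3/154574) = -35396/159919 + 125703/77287 = 17366647405/12359659753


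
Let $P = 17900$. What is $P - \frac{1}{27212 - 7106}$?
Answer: $\frac{359897399}{20106} \approx 17900.0$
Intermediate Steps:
$P - \frac{1}{27212 - 7106} = 17900 - \frac{1}{27212 - 7106} = 17900 - \frac{1}{20106} = \frac{359897399}{20106}$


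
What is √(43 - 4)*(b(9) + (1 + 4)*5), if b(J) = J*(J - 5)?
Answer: 61*√39 ≈ 380.94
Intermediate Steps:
b(J) = J*(-5 + J)
√(43 - 4)*(b(9) + (1 + 4)*5) = √(43 - 4)*(9*(-5 + 9) + (1 + 4)*5) = √39*(9*4 + 5*5) = √39*(36 + 25) = √39*61 = 61*√39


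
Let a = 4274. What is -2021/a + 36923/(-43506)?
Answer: -61433632/46486161 ≈ -1.3215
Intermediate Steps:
-2021/a + 36923/(-43506) = -2021/4274 + 36923/(-43506) = -2021*1/4274 + 36923*(-1/43506) = -2021/4274 - 36923/43506 = -61433632/46486161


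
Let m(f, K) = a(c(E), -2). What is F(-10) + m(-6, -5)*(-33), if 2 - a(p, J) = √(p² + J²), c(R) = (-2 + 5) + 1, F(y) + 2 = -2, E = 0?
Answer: -70 + 66*√5 ≈ 77.580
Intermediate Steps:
F(y) = -4 (F(y) = -2 - 2 = -4)
c(R) = 4 (c(R) = 3 + 1 = 4)
a(p, J) = 2 - √(J² + p²) (a(p, J) = 2 - √(p² + J²) = 2 - √(J² + p²))
m(f, K) = 2 - 2*√5 (m(f, K) = 2 - √((-2)² + 4²) = 2 - √(4 + 16) = 2 - √20 = 2 - 2*√5)
F(-10) + m(-6, -5)*(-33) = -4 + (2 - 2*√5)*(-33) = -4 + (-66 + 66*√5) = -70 + 66*√5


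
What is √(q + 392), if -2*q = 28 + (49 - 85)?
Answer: 6*√11 ≈ 19.900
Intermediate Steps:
q = 4 (q = -(28 + (49 - 85))/2 = -(28 - 36)/2 = -½*(-8) = 4)
√(q + 392) = √(4 + 392) = √396 = 6*√11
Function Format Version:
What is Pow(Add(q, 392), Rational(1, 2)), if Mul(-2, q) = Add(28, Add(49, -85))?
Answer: Mul(6, Pow(11, Rational(1, 2))) ≈ 19.900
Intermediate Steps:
q = 4 (q = Mul(Rational(-1, 2), Add(28, Add(49, -85))) = Mul(Rational(-1, 2), Add(28, -36)) = Mul(Rational(-1, 2), -8) = 4)
Pow(Add(q, 392), Rational(1, 2)) = Pow(Add(4, 392), Rational(1, 2)) = Pow(396, Rational(1, 2)) = Mul(6, Pow(11, Rational(1, 2)))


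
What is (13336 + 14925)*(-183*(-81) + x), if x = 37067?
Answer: 1466463290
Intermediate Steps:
(13336 + 14925)*(-183*(-81) + x) = (13336 + 14925)*(-183*(-81) + 37067) = 28261*(14823 + 37067) = 28261*51890 = 1466463290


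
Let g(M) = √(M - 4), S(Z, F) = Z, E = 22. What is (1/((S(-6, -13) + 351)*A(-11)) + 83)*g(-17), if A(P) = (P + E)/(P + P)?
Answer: 28633*I*√21/345 ≈ 380.33*I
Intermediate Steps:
A(P) = (22 + P)/(2*P) (A(P) = (P + 22)/(P + P) = (22 + P)/((2*P)) = (22 + P)*(1/(2*P)) = (22 + P)/(2*P))
g(M) = √(-4 + M)
(1/((S(-6, -13) + 351)*A(-11)) + 83)*g(-17) = (1/((-6 + 351)*(((½)*(22 - 11)/(-11)))) + 83)*√(-4 - 17) = (1/(345*(((½)*(-1/11)*11))) + 83)*√(-21) = (1/(345*(-½)) + 83)*(I*√21) = ((1/345)*(-2) + 83)*(I*√21) = (-2/345 + 83)*(I*√21) = 28633*(I*√21)/345 = 28633*I*√21/345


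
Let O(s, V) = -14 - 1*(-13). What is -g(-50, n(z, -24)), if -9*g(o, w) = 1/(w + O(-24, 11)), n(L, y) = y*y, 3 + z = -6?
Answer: 1/5175 ≈ 0.00019324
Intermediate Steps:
z = -9 (z = -3 - 6 = -9)
n(L, y) = y²
O(s, V) = -1 (O(s, V) = -14 + 13 = -1)
g(o, w) = -1/(9*(-1 + w)) (g(o, w) = -1/(9*(w - 1)) = -1/(9*(-1 + w)))
-g(-50, n(z, -24)) = -(-1)/(-9 + 9*(-24)²) = -(-1)/(-9 + 9*576) = -(-1)/(-9 + 5184) = -(-1)/5175 = -1*(-1/5175) = 1/5175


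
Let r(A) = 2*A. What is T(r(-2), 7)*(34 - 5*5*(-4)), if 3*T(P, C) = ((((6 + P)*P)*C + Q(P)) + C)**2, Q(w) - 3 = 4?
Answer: 78792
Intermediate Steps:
Q(w) = 7 (Q(w) = 3 + 4 = 7)
T(P, C) = (7 + C + C*P*(6 + P))**2/3 (T(P, C) = ((((6 + P)*P)*C + 7) + C)**2/3 = (((P*(6 + P))*C + 7) + C)**2/3 = ((C*P*(6 + P) + 7) + C)**2/3 = ((7 + C*P*(6 + P)) + C)**2/3 = (7 + C + C*P*(6 + P))**2/3)
T(r(-2), 7)*(34 - 5*5*(-4)) = ((7 + 7 + 7*(2*(-2))**2 + 6*7*(2*(-2)))**2/3)*(34 - 5*5*(-4)) = ((7 + 7 + 7*(-4)**2 + 6*7*(-4))**2/3)*(34 - 25*(-4)) = ((7 + 7 + 7*16 - 168)**2/3)*(34 + 100) = ((7 + 7 + 112 - 168)**2/3)*134 = ((1/3)*(-42)**2)*134 = ((1/3)*1764)*134 = 588*134 = 78792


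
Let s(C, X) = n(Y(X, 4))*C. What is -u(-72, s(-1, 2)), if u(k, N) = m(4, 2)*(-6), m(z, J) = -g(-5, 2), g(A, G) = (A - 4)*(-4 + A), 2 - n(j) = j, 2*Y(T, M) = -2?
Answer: -486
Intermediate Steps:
Y(T, M) = -1 (Y(T, M) = (1/2)*(-2) = -1)
n(j) = 2 - j
g(A, G) = (-4 + A)**2 (g(A, G) = (-4 + A)*(-4 + A) = (-4 + A)**2)
s(C, X) = 3*C (s(C, X) = (2 - 1*(-1))*C = (2 + 1)*C = 3*C)
m(z, J) = -81 (m(z, J) = -(-4 - 5)**2 = -1*(-9)**2 = -1*81 = -81)
u(k, N) = 486 (u(k, N) = -81*(-6) = 486)
-u(-72, s(-1, 2)) = -1*486 = -486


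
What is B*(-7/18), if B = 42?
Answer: -49/3 ≈ -16.333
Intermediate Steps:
B*(-7/18) = 42*(-7/18) = -49/3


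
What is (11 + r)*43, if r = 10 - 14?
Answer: 301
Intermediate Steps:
r = -4
(11 + r)*43 = (11 - 4)*43 = 7*43 = 301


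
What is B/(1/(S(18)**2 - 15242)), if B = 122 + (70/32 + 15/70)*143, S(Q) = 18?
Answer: -388845129/56 ≈ -6.9437e+6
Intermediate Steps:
B = 52131/112 (B = 122 + (70*(1/32) + 15*(1/70))*143 = 122 + (35/16 + 3/14)*143 = 122 + (269/112)*143 = 122 + 38467/112 = 52131/112 ≈ 465.46)
B/(1/(S(18)**2 - 15242)) = 52131/(112*(1/(18**2 - 15242))) = 52131/(112*(1/(324 - 15242))) = 52131/(112*(1/(-14918))) = 52131/(112*(-1/14918)) = (52131/112)*(-14918) = -388845129/56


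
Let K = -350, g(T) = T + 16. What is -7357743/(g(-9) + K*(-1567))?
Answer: -2452581/182819 ≈ -13.415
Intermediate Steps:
g(T) = 16 + T
-7357743/(g(-9) + K*(-1567)) = -7357743/((16 - 9) - 350*(-1567)) = -7357743/(7 + 548450) = -7357743/548457 = -7357743*1/548457 = -2452581/182819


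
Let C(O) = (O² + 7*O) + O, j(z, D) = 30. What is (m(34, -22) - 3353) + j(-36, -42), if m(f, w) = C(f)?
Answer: -1895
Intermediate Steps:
C(O) = O² + 8*O
m(f, w) = f*(8 + f)
(m(34, -22) - 3353) + j(-36, -42) = (34*(8 + 34) - 3353) + 30 = (34*42 - 3353) + 30 = (1428 - 3353) + 30 = -1925 + 30 = -1895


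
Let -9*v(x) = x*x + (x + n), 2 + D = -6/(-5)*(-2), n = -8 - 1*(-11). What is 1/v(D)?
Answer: -225/449 ≈ -0.50111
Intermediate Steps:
n = 3 (n = -8 + 11 = 3)
D = -22/5 (D = -2 - 6/(-5)*(-2) = -2 - 6*(-1)/5*(-2) = -2 - 3*(-2/5)*(-2) = -2 + (6/5)*(-2) = -2 - 12/5 = -22/5 ≈ -4.4000)
v(x) = -1/3 - x/9 - x**2/9 (v(x) = -(x*x + (x + 3))/9 = -(x**2 + (3 + x))/9 = -(3 + x + x**2)/9 = -1/3 - x/9 - x**2/9)
1/v(D) = 1/(-1/3 - 1/9*(-22/5) - (-22/5)**2/9) = 1/(-1/3 + 22/45 - 1/9*484/25) = 1/(-1/3 + 22/45 - 484/225) = 1/(-449/225) = -225/449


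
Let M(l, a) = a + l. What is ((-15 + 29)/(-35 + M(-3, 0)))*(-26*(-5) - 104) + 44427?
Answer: 843931/19 ≈ 44417.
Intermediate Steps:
((-15 + 29)/(-35 + M(-3, 0)))*(-26*(-5) - 104) + 44427 = ((-15 + 29)/(-35 + (0 - 3)))*(-26*(-5) - 104) + 44427 = (14/(-35 - 3))*(130 - 104) + 44427 = (14/(-38))*26 + 44427 = (14*(-1/38))*26 + 44427 = -7/19*26 + 44427 = -182/19 + 44427 = 843931/19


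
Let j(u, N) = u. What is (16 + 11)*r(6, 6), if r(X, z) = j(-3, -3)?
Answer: -81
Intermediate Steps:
r(X, z) = -3
(16 + 11)*r(6, 6) = (16 + 11)*(-3) = 27*(-3) = -81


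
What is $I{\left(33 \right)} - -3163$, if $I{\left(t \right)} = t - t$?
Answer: $3163$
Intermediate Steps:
$I{\left(t \right)} = 0$
$I{\left(33 \right)} - -3163 = 0 - -3163 = 0 + 3163 = 3163$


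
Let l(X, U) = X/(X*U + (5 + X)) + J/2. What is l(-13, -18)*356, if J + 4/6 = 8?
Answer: 435566/339 ≈ 1284.9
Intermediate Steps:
J = 22/3 (J = -2/3 + 8 = 22/3 ≈ 7.3333)
l(X, U) = 11/3 + X/(5 + X + U*X) (l(X, U) = X/(X*U + (5 + X)) + (22/3)/2 = X/(U*X + (5 + X)) + (22/3)*(1/2) = X/(5 + X + U*X) + 11/3 = 11/3 + X/(5 + X + U*X))
l(-13, -18)*356 = ((55 + 14*(-13) + 11*(-18)*(-13))/(3*(5 - 13 - 18*(-13))))*356 = ((55 - 182 + 2574)/(3*(5 - 13 + 234)))*356 = ((1/3)*2447/226)*356 = ((1/3)*(1/226)*2447)*356 = (2447/678)*356 = 435566/339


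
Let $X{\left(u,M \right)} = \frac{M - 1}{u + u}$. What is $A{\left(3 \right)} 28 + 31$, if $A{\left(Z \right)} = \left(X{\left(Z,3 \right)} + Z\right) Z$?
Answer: $311$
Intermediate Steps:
$X{\left(u,M \right)} = \frac{-1 + M}{2 u}$
$A{\left(Z \right)} = Z \left(Z + \frac{1}{Z}\right)$ ($A{\left(Z \right)} = \left(\frac{-1 + 3}{2 Z} + Z\right) Z = \left(\frac{1}{2} \frac{1}{Z} 2 + Z\right) Z = \left(\frac{1}{Z} + Z\right) Z = \left(Z + \frac{1}{Z}\right) Z = Z \left(Z + \frac{1}{Z}\right)$)
$A{\left(3 \right)} 28 + 31 = \left(1 + 3^{2}\right) 28 + 31 = \left(1 + 9\right) 28 + 31 = 10 \cdot 28 + 31 = 280 + 31 = 311$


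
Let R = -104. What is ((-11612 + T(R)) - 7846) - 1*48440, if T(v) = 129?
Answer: -67769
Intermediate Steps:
((-11612 + T(R)) - 7846) - 1*48440 = ((-11612 + 129) - 7846) - 1*48440 = (-11483 - 7846) - 48440 = -19329 - 48440 = -67769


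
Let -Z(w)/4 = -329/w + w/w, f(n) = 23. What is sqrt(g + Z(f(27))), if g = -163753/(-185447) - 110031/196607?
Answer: sqrt(37651109432891946502708406)/838584101567 ≈ 7.3172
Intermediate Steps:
g = 11790067214/36460178329 (g = -163753*(-1/185447) - 110031*1/196607 = 163753/185447 - 110031/196607 = 11790067214/36460178329 ≈ 0.32337)
Z(w) = -4 + 1316/w (Z(w) = -4*(-329/w + w/w) = -4*(-329/w + 1) = -4*(1 - 329/w) = -4 + 1316/w)
sqrt(g + Z(f(27))) = sqrt(11790067214/36460178329 + (-4 + 1316/23)) = sqrt(11790067214/36460178329 + 1224/23) = sqrt(44898429820618/838584101567) = sqrt(37651109432891946502708406)/838584101567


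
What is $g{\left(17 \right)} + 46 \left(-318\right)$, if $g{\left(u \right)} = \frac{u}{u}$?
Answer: $-14627$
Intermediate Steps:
$g{\left(u \right)} = 1$
$g{\left(17 \right)} + 46 \left(-318\right) = 1 + 46 \left(-318\right) = 1 - 14628 = -14627$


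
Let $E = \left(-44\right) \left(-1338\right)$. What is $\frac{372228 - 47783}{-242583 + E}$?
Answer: $- \frac{29495}{16701} \approx -1.7661$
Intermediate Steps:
$E = 58872$
$\frac{372228 - 47783}{-242583 + E} = \frac{372228 - 47783}{-242583 + 58872} = \frac{324445}{-183711} = 324445 \left(- \frac{1}{183711}\right) = - \frac{29495}{16701}$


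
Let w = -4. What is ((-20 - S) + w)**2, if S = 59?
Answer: 6889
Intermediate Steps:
((-20 - S) + w)**2 = ((-20 - 1*59) - 4)**2 = ((-20 - 59) - 4)**2 = (-79 - 4)**2 = (-83)**2 = 6889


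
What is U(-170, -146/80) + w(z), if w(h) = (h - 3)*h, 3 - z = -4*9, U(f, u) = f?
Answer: 1234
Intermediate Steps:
z = 39 (z = 3 - (-4)*9 = 3 - 1*(-36) = 3 + 36 = 39)
w(h) = h*(-3 + h) (w(h) = (-3 + h)*h = h*(-3 + h))
U(-170, -146/80) + w(z) = -170 + 39*(-3 + 39) = -170 + 39*36 = -170 + 1404 = 1234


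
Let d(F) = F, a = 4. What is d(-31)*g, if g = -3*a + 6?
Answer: 186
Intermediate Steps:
g = -6 (g = -3*4 + 6 = -12 + 6 = -6)
d(-31)*g = -31*(-6) = 186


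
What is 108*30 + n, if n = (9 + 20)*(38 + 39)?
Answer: 5473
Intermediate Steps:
n = 2233 (n = 29*77 = 2233)
108*30 + n = 108*30 + 2233 = 3240 + 2233 = 5473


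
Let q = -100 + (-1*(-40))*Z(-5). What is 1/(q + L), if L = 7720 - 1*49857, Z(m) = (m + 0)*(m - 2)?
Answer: -1/40837 ≈ -2.4488e-5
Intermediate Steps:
Z(m) = m*(-2 + m)
L = -42137 (L = 7720 - 49857 = -42137)
q = 1300 (q = -100 + (-1*(-40))*(-5*(-2 - 5)) = -100 + 40*(-5*(-7)) = -100 + 40*35 = -100 + 1400 = 1300)
1/(q + L) = 1/(1300 - 42137) = 1/(-40837) = -1/40837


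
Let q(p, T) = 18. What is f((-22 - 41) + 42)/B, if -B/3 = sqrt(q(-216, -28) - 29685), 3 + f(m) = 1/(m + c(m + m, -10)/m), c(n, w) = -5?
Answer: -443*I*sqrt(29667)/12934812 ≈ -0.005899*I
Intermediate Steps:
f(m) = -3 + 1/(m - 5/m)
B = -3*I*sqrt(29667) (B = -3*sqrt(18 - 29685) = -3*I*sqrt(29667) ≈ -516.72*I)
f((-22 - 41) + 42)/B = ((15 + ((-22 - 41) + 42) - 3*((-22 - 41) + 42)**2)/(-5 + ((-22 - 41) + 42)**2))/((-3*I*sqrt(29667))) = ((15 + (-63 + 42) - 3*(-63 + 42)**2)/(-5 + (-63 + 42)**2))*(I*sqrt(29667)/89001) = ((15 - 21 - 3*(-21)**2)/(-5 + (-21)**2))*(I*sqrt(29667)/89001) = ((15 - 21 - 3*441)/(-5 + 441))*(I*sqrt(29667)/89001) = ((15 - 21 - 1323)/436)*(I*sqrt(29667)/89001) = ((1/436)*(-1329))*(I*sqrt(29667)/89001) = -443*I*sqrt(29667)/12934812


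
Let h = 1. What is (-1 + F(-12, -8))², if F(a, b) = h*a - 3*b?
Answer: 121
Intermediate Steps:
F(a, b) = a - 3*b (F(a, b) = 1*a - 3*b = a - 3*b)
(-1 + F(-12, -8))² = (-1 + (-12 - 3*(-8)))² = (-1 + (-12 + 24))² = (-1 + 12)² = 11² = 121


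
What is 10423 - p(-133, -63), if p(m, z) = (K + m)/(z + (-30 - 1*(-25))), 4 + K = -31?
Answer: 177149/17 ≈ 10421.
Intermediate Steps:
K = -35 (K = -4 - 31 = -35)
p(m, z) = (-35 + m)/(-5 + z) (p(m, z) = (-35 + m)/(z + (-30 - 1*(-25))) = (-35 + m)/(z + (-30 + 25)) = (-35 + m)/(z - 5) = (-35 + m)/(-5 + z))
10423 - p(-133, -63) = 10423 - (-35 - 133)/(-5 - 63) = 10423 - (-168)/(-68) = 10423 - (-1)*(-168)/68 = 10423 - 1*42/17 = 10423 - 42/17 = 177149/17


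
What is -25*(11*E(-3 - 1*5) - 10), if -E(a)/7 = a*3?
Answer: -45950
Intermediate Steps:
E(a) = -21*a (E(a) = -7*a*3 = -21*a)
-25*(11*E(-3 - 1*5) - 10) = -25*(11*(-21*(-3 - 1*5)) - 10) = -25*(11*(-21*(-3 - 5)) - 10) = -25*(11*(-21*(-8)) - 10) = -25*(11*168 - 10) = -25*(1848 - 10) = -25*1838 = -45950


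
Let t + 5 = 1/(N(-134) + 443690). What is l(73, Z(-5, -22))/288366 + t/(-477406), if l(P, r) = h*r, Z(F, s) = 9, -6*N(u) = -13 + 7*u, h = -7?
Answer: -2118248372674/10183930627724451 ≈ -0.00020800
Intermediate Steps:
N(u) = 13/6 - 7*u/6 (N(u) = -(-13 + 7*u)/6 = 13/6 - 7*u/6)
l(P, r) = -7*r
t = -4438483/887697 (t = -5 + 1/((13/6 - 7/6*(-134)) + 443690) = -5 + 1/((13/6 + 469/3) + 443690) = -5 + 1/(317/2 + 443690) = -5 + 1/(887697/2) = -5 + 2/887697 = -4438483/887697 ≈ -5.0000)
l(73, Z(-5, -22))/288366 + t/(-477406) = -7*9/288366 - 4438483/887697/(-477406) = -63*1/288366 - 4438483/887697*(-1/477406) = -21/96122 + 4438483/423791873982 = -2118248372674/10183930627724451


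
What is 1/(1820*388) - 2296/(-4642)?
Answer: 810674001/1638997360 ≈ 0.49462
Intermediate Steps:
1/(1820*388) - 2296/(-4642) = (1/1820)*(1/388) - 2296*(-1/4642) = 1/706160 + 1148/2321 = 810674001/1638997360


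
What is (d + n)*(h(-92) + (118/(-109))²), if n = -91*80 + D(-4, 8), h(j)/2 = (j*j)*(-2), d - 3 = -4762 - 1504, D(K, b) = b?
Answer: 5444172384420/11881 ≈ 4.5823e+8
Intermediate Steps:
d = -6263 (d = 3 + (-4762 - 1504) = 3 - 6266 = -6263)
h(j) = -4*j² (h(j) = 2*((j*j)*(-2)) = 2*(j²*(-2)) = 2*(-2*j²) = -4*j²)
n = -7272 (n = -91*80 + 8 = -7280 + 8 = -7272)
(d + n)*(h(-92) + (118/(-109))²) = (-6263 - 7272)*(-4*(-92)² + (118/(-109))²) = -13535*(-4*8464 + (118*(-1/109))²) = -13535*(-33856 + (-118/109)²) = -13535*(-33856 + 13924/11881) = -13535*(-402229212/11881) = 5444172384420/11881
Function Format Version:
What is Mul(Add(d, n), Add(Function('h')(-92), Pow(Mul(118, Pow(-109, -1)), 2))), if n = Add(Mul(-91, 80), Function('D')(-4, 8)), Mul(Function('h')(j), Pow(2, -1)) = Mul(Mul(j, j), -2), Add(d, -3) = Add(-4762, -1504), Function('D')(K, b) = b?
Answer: Rational(5444172384420, 11881) ≈ 4.5823e+8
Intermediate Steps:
d = -6263 (d = Add(3, Add(-4762, -1504)) = Add(3, -6266) = -6263)
Function('h')(j) = Mul(-4, Pow(j, 2)) (Function('h')(j) = Mul(2, Mul(Mul(j, j), -2)) = Mul(2, Mul(Pow(j, 2), -2)) = Mul(2, Mul(-2, Pow(j, 2))) = Mul(-4, Pow(j, 2)))
n = -7272 (n = Add(Mul(-91, 80), 8) = Add(-7280, 8) = -7272)
Mul(Add(d, n), Add(Function('h')(-92), Pow(Mul(118, Pow(-109, -1)), 2))) = Mul(Add(-6263, -7272), Add(Mul(-4, Pow(-92, 2)), Pow(Mul(118, Pow(-109, -1)), 2))) = Mul(-13535, Add(Mul(-4, 8464), Pow(Mul(118, Rational(-1, 109)), 2))) = Mul(-13535, Add(-33856, Pow(Rational(-118, 109), 2))) = Mul(-13535, Add(-33856, Rational(13924, 11881))) = Mul(-13535, Rational(-402229212, 11881)) = Rational(5444172384420, 11881)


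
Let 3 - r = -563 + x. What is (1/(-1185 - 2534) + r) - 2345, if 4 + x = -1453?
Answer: -1197519/3719 ≈ -322.00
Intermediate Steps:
x = -1457 (x = -4 - 1453 = -1457)
r = 2023 (r = 3 - (-563 - 1457) = 3 - 1*(-2020) = 3 + 2020 = 2023)
(1/(-1185 - 2534) + r) - 2345 = (1/(-1185 - 2534) + 2023) - 2345 = (1/(-3719) + 2023) - 2345 = (-1/3719 + 2023) - 2345 = 7523536/3719 - 2345 = -1197519/3719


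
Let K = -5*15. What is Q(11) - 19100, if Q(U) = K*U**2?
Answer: -28175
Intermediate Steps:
K = -75
Q(U) = -75*U**2
Q(11) - 19100 = -75*11**2 - 19100 = -75*121 - 19100 = -9075 - 19100 = -28175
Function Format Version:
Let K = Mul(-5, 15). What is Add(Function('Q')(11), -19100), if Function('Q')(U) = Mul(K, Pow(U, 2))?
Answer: -28175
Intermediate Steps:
K = -75
Function('Q')(U) = Mul(-75, Pow(U, 2))
Add(Function('Q')(11), -19100) = Add(Mul(-75, Pow(11, 2)), -19100) = Add(Mul(-75, 121), -19100) = Add(-9075, -19100) = -28175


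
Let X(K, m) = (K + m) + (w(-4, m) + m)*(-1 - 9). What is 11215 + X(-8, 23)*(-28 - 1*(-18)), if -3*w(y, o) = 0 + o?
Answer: 37795/3 ≈ 12598.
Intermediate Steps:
w(y, o) = -o/3 (w(y, o) = -(0 + o)/3 = -o/3)
X(K, m) = K - 17*m/3 (X(K, m) = (K + m) + (-m/3 + m)*(-1 - 9) = (K + m) + (2*m/3)*(-10) = (K + m) - 20*m/3 = K - 17*m/3)
11215 + X(-8, 23)*(-28 - 1*(-18)) = 11215 + (-8 - 17/3*23)*(-28 - 1*(-18)) = 11215 + (-8 - 391/3)*(-28 + 18) = 11215 - 415/3*(-10) = 11215 + 4150/3 = 37795/3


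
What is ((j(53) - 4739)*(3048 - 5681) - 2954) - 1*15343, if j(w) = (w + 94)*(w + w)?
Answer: -28567916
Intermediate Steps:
j(w) = 2*w*(94 + w) (j(w) = (94 + w)*(2*w) = 2*w*(94 + w))
((j(53) - 4739)*(3048 - 5681) - 2954) - 1*15343 = ((2*53*(94 + 53) - 4739)*(3048 - 5681) - 2954) - 1*15343 = ((2*53*147 - 4739)*(-2633) - 2954) - 15343 = ((15582 - 4739)*(-2633) - 2954) - 15343 = (10843*(-2633) - 2954) - 15343 = (-28549619 - 2954) - 15343 = -28552573 - 15343 = -28567916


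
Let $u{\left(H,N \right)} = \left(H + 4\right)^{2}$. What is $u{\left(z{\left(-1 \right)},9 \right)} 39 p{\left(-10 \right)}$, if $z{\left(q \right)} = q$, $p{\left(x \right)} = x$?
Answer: $-3510$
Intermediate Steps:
$u{\left(H,N \right)} = \left(4 + H\right)^{2}$
$u{\left(z{\left(-1 \right)},9 \right)} 39 p{\left(-10 \right)} = \left(4 - 1\right)^{2} \cdot 39 \left(-10\right) = 3^{2} \cdot 39 \left(-10\right) = 9 \cdot 39 \left(-10\right) = 351 \left(-10\right) = -3510$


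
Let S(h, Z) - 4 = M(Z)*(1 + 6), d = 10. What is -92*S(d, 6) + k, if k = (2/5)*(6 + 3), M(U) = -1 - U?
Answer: 20718/5 ≈ 4143.6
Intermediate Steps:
S(h, Z) = -3 - 7*Z (S(h, Z) = 4 + (-1 - Z)*(1 + 6) = 4 + (-1 - Z)*7 = 4 + (-7 - 7*Z) = -3 - 7*Z)
k = 18/5 (k = (2*(⅕))*9 = (⅖)*9 = 18/5 ≈ 3.6000)
-92*S(d, 6) + k = -92*(-3 - 7*6) + 18/5 = -92*(-3 - 42) + 18/5 = -92*(-45) + 18/5 = 4140 + 18/5 = 20718/5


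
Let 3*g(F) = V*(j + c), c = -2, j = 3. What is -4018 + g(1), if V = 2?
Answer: -12052/3 ≈ -4017.3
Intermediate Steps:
g(F) = ⅔ (g(F) = (2*(3 - 2))/3 = (2*1)/3 = (⅓)*2 = ⅔)
-4018 + g(1) = -4018 + ⅔ = -12052/3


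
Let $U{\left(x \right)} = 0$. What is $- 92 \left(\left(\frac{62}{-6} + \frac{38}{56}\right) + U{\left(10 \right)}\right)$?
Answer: $\frac{18653}{21} \approx 888.24$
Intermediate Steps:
$- 92 \left(\left(\frac{62}{-6} + \frac{38}{56}\right) + U{\left(10 \right)}\right) = - 92 \left(\left(\frac{62}{-6} + \frac{38}{56}\right) + 0\right) = - 92 \left(\left(62 \left(- \frac{1}{6}\right) + 38 \cdot \frac{1}{56}\right) + 0\right) = - 92 \left(\left(- \frac{31}{3} + \frac{19}{28}\right) + 0\right) = - 92 \left(- \frac{811}{84} + 0\right) = \left(-92\right) \left(- \frac{811}{84}\right) = \frac{18653}{21}$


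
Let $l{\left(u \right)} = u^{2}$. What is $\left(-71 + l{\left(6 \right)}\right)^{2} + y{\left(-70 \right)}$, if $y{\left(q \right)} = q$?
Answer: $1155$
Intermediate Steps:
$\left(-71 + l{\left(6 \right)}\right)^{2} + y{\left(-70 \right)} = \left(-71 + 6^{2}\right)^{2} - 70 = \left(-71 + 36\right)^{2} - 70 = \left(-35\right)^{2} - 70 = 1225 - 70 = 1155$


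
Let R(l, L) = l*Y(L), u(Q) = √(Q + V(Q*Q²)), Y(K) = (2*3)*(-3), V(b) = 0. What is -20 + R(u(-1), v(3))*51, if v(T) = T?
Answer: -20 - 918*I ≈ -20.0 - 918.0*I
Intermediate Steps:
Y(K) = -18 (Y(K) = 6*(-3) = -18)
u(Q) = √Q (u(Q) = √(Q + 0) = √Q)
R(l, L) = -18*l (R(l, L) = l*(-18) = -18*l)
-20 + R(u(-1), v(3))*51 = -20 - 18*I*51 = -20 - 918*I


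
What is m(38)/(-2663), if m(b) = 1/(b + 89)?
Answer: -1/338201 ≈ -2.9568e-6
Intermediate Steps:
m(b) = 1/(89 + b)
m(38)/(-2663) = 1/((89 + 38)*(-2663)) = -1/2663/127 = (1/127)*(-1/2663) = -1/338201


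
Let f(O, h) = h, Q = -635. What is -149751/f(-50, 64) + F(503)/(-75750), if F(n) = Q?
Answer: -1134359761/484800 ≈ -2339.9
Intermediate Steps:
F(n) = -635
-149751/f(-50, 64) + F(503)/(-75750) = -149751/64 - 635/(-75750) = -149751*1/64 - 635*(-1/75750) = -149751/64 + 127/15150 = -1134359761/484800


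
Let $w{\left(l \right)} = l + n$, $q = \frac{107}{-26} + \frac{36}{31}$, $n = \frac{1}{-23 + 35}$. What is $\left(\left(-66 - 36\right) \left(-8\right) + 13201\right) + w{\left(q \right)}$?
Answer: $\frac{67772329}{4836} \approx 14014.0$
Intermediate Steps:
$n = \frac{1}{12} \approx 0.083333$
$q = - \frac{2381}{806}$ ($q = 107 \left(- \frac{1}{26}\right) + 36 \cdot \frac{1}{31} = - \frac{107}{26} + \frac{36}{31} = - \frac{2381}{806} \approx -2.9541$)
$w{\left(l \right)} = \frac{1}{12} + l$ ($w{\left(l \right)} = l + \frac{1}{12} = \frac{1}{12} + l$)
$\left(\left(-66 - 36\right) \left(-8\right) + 13201\right) + w{\left(q \right)} = \left(\left(-66 - 36\right) \left(-8\right) + 13201\right) + \left(\frac{1}{12} - \frac{2381}{806}\right) = \left(\left(-102\right) \left(-8\right) + 13201\right) - \frac{13883}{4836} = \left(816 + 13201\right) - \frac{13883}{4836} = 14017 - \frac{13883}{4836} = \frac{67772329}{4836}$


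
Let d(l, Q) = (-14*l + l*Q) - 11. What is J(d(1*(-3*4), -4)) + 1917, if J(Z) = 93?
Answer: 2010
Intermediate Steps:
d(l, Q) = -11 - 14*l + Q*l (d(l, Q) = (-14*l + Q*l) - 11 = -11 - 14*l + Q*l)
J(d(1*(-3*4), -4)) + 1917 = 93 + 1917 = 2010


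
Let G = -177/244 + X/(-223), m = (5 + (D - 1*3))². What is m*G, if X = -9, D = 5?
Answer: -1826475/54412 ≈ -33.568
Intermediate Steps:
m = 49 (m = (5 + (5 - 1*3))² = (5 + (5 - 3))² = (5 + 2)² = 7² = 49)
G = -37275/54412 (G = -177/244 - 9/(-223) = -177*1/244 - 9*(-1/223) = -177/244 + 9/223 = -37275/54412 ≈ -0.68505)
m*G = 49*(-37275/54412) = -1826475/54412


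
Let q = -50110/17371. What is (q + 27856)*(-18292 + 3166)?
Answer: -7318510384716/17371 ≈ -4.2131e+8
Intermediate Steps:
q = -50110/17371 (q = -50110*1/17371 = -50110/17371 ≈ -2.8847)
(q + 27856)*(-18292 + 3166) = (-50110/17371 + 27856)*(-18292 + 3166) = (483836466/17371)*(-15126) = -7318510384716/17371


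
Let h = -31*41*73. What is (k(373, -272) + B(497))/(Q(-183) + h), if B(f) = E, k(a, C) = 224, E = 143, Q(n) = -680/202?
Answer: -37067/9371423 ≈ -0.0039553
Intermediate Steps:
Q(n) = -340/101 (Q(n) = -680*1/202 = -340/101)
h = -92783 (h = -1271*73 = -92783)
B(f) = 143
(k(373, -272) + B(497))/(Q(-183) + h) = (224 + 143)/(-340/101 - 92783) = 367/(-9371423/101) = 367*(-101/9371423) = -37067/9371423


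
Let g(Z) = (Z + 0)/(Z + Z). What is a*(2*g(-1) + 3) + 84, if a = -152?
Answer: -524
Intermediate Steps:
g(Z) = 1/2 (g(Z) = Z/((2*Z)) = Z*(1/(2*Z)) = 1/2)
a*(2*g(-1) + 3) + 84 = -152*(2*(1/2) + 3) + 84 = -152*(1 + 3) + 84 = -152*4 + 84 = -608 + 84 = -524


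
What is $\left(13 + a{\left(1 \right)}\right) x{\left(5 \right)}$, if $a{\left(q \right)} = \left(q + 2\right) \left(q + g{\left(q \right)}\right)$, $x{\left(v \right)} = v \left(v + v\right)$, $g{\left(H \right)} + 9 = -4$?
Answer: $-1150$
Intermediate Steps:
$g{\left(H \right)} = -13$ ($g{\left(H \right)} = -9 - 4 = -13$)
$x{\left(v \right)} = 2 v^{2}$ ($x{\left(v \right)} = v 2 v = 2 v^{2}$)
$a{\left(q \right)} = \left(-13 + q\right) \left(2 + q\right)$ ($a{\left(q \right)} = \left(q + 2\right) \left(q - 13\right) = \left(2 + q\right) \left(-13 + q\right) = \left(-13 + q\right) \left(2 + q\right)$)
$\left(13 + a{\left(1 \right)}\right) x{\left(5 \right)} = \left(13 - \left(37 - 1\right)\right) 2 \cdot 5^{2} = \left(13 - 36\right) 2 \cdot 25 = \left(13 - 36\right) 50 = \left(-23\right) 50 = -1150$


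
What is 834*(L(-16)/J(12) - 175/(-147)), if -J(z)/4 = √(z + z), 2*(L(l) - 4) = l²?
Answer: 6950/7 - 4587*√6/2 ≈ -4625.0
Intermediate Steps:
L(l) = 4 + l²/2
J(z) = -4*√2*√z (J(z) = -4*√(z + z) = -4*√2*√z)
834*(L(-16)/J(12) - 175/(-147)) = 834*((4 + (½)*(-16)²)/((-4*√2*√12)) - 175/(-147)) = 834*((4 + (½)*256)/((-4*√2*2*√3)) - 175*(-1/147)) = 834*((4 + 128)/((-8*√6)) + 25/21) = 834*(132*(-√6/48) + 25/21) = 834*(-11*√6/4 + 25/21) = 834*(25/21 - 11*√6/4) = 6950/7 - 4587*√6/2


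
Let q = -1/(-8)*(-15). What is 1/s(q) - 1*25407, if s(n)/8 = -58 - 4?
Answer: -12601873/496 ≈ -25407.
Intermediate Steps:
q = -15/8 (q = -1*(-⅛)*(-15) = (⅛)*(-15) = -15/8 ≈ -1.8750)
s(n) = -496 (s(n) = 8*(-58 - 4) = 8*(-62) = -496)
1/s(q) - 1*25407 = 1/(-496) - 1*25407 = -1/496 - 25407 = -12601873/496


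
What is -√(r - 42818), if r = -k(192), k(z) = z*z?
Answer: -I*√79682 ≈ -282.28*I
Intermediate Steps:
k(z) = z²
r = -36864 (r = -1*192² = -1*36864 = -36864)
-√(r - 42818) = -√(-36864 - 42818) = -√(-79682) = -I*√79682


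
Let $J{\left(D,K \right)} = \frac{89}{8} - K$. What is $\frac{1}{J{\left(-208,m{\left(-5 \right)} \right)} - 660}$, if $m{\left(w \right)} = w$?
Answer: $- \frac{8}{5151} \approx -0.0015531$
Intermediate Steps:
$J{\left(D,K \right)} = \frac{89}{8} - K$ ($J{\left(D,K \right)} = 89 \cdot \frac{1}{8} - K = \frac{89}{8} - K$)
$\frac{1}{J{\left(-208,m{\left(-5 \right)} \right)} - 660} = \frac{1}{\left(\frac{89}{8} - -5\right) - 660} = \frac{1}{\left(\frac{89}{8} + 5\right) - 660} = \frac{1}{\frac{129}{8} - 660} = \frac{1}{- \frac{5151}{8}} = - \frac{8}{5151}$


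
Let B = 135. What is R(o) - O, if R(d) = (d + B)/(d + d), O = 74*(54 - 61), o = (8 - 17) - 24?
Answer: 5681/11 ≈ 516.45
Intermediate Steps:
o = -33 (o = -9 - 24 = -33)
O = -518 (O = 74*(-7) = -518)
R(d) = (135 + d)/(2*d) (R(d) = (d + 135)/(d + d) = (135 + d)/((2*d)) = (135 + d)*(1/(2*d)) = (135 + d)/(2*d))
R(o) - O = (1/2)*(135 - 33)/(-33) - 1*(-518) = (1/2)*(-1/33)*102 + 518 = -17/11 + 518 = 5681/11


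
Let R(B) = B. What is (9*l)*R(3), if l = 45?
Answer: 1215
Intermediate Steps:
(9*l)*R(3) = (9*45)*3 = 405*3 = 1215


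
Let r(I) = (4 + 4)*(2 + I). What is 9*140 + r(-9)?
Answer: 1204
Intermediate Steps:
r(I) = 16 + 8*I (r(I) = 8*(2 + I) = 16 + 8*I)
9*140 + r(-9) = 9*140 + (16 + 8*(-9)) = 1260 + (16 - 72) = 1260 - 56 = 1204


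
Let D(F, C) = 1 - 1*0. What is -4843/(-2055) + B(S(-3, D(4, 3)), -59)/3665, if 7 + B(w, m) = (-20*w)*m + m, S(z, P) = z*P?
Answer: 2067853/1506315 ≈ 1.3728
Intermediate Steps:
D(F, C) = 1 (D(F, C) = 1 + 0 = 1)
S(z, P) = P*z
B(w, m) = -7 + m - 20*m*w (B(w, m) = -7 + ((-20*w)*m + m) = -7 + (-20*m*w + m) = -7 + (m - 20*m*w) = -7 + m - 20*m*w)
-4843/(-2055) + B(S(-3, D(4, 3)), -59)/3665 = -4843/(-2055) + (-7 - 59 - 20*(-59)*1*(-3))/3665 = -4843*(-1/2055) + (-7 - 59 - 20*(-59)*(-3))*(1/3665) = 4843/2055 + (-7 - 59 - 3540)*(1/3665) = 4843/2055 - 3606*1/3665 = 4843/2055 - 3606/3665 = 2067853/1506315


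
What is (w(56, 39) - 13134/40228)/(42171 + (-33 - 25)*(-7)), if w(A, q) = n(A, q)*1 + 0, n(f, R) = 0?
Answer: -6567/856393778 ≈ -7.6682e-6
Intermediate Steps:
w(A, q) = 0 (w(A, q) = 0*1 + 0 = 0 + 0 = 0)
(w(56, 39) - 13134/40228)/(42171 + (-33 - 25)*(-7)) = (0 - 13134/40228)/(42171 + (-33 - 25)*(-7)) = (0 - 13134*1/40228)/(42171 - 58*(-7)) = (0 - 6567/20114)/(42171 + 406) = -6567/20114/42577 = -6567/20114*1/42577 = -6567/856393778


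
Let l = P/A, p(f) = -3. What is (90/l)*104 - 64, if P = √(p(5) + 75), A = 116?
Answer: -64 + 90480*√2 ≈ 1.2789e+5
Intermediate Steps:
P = 6*√2 (P = √(-3 + 75) = √72 = 6*√2 ≈ 8.4853)
l = 3*√2/58 (l = (6*√2)/116 = (6*√2)*(1/116) = 3*√2/58 ≈ 0.073149)
(90/l)*104 - 64 = (90/((3*√2/58)))*104 - 64 = (90*(29*√2/3))*104 - 64 = (870*√2)*104 - 64 = 90480*√2 - 64 = -64 + 90480*√2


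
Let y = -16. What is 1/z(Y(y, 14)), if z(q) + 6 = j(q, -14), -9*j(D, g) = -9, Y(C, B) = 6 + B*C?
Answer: -1/5 ≈ -0.20000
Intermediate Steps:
j(D, g) = 1 (j(D, g) = -1/9*(-9) = 1)
z(q) = -5 (z(q) = -6 + 1 = -5)
1/z(Y(y, 14)) = 1/(-5) = -1/5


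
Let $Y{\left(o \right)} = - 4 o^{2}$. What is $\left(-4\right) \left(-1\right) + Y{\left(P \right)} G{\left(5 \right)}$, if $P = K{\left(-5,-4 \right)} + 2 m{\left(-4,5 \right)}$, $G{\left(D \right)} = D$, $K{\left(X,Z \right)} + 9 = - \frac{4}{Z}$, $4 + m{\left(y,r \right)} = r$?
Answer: $-716$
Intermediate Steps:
$m{\left(y,r \right)} = -4 + r$
$K{\left(X,Z \right)} = -9 - \frac{4}{Z}$
$P = -6$ ($P = \left(-9 - \frac{4}{-4}\right) + 2 \left(-4 + 5\right) = \left(-9 - -1\right) + 2 \cdot 1 = \left(-9 + 1\right) + 2 = -8 + 2 = -6$)
$\left(-4\right) \left(-1\right) + Y{\left(P \right)} G{\left(5 \right)} = \left(-4\right) \left(-1\right) + - 4 \left(-6\right)^{2} \cdot 5 = 4 + \left(-4\right) 36 \cdot 5 = 4 - 720 = -716$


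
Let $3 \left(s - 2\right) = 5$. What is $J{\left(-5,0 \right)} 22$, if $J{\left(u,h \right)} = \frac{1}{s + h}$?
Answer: $6$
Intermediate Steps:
$s = \frac{11}{3}$ ($s = 2 + \frac{1}{3} \cdot 5 = 2 + \frac{5}{3} = \frac{11}{3} \approx 3.6667$)
$J{\left(u,h \right)} = \frac{1}{\frac{11}{3} + h}$
$J{\left(-5,0 \right)} 22 = \frac{3}{11 + 3 \cdot 0} \cdot 22 = \frac{3}{11 + 0} \cdot 22 = \frac{3}{11} \cdot 22 = 6$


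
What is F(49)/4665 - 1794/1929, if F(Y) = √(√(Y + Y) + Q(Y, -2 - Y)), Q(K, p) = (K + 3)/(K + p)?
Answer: -598/643 + I*√(26 - 7*√2)/4665 ≈ -0.93002 + 0.00086014*I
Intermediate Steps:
Q(K, p) = (3 + K)/(K + p)
F(Y) = √(-3/2 - Y/2 + √2*√Y) (F(Y) = √(√(Y + Y) + (3 + Y)/(Y + (-2 - Y))) = √(√(2*Y) + (3 + Y)/(-2)) = √(√2*√Y - (3 + Y)/2) = √(√2*√Y + (-3/2 - Y/2)) = √(-3/2 - Y/2 + √2*√Y))
F(49)/4665 - 1794/1929 = (√(-6 - 2*49 + 4*√2*√49)/2)/4665 - 1794/1929 = (√(-6 - 98 + 4*√2*7)/2)*(1/4665) - 1794*1/1929 = (√(-6 - 98 + 28*√2)/2)*(1/4665) - 598/643 = (√(-104 + 28*√2)/2)*(1/4665) - 598/643 = √(-104 + 28*√2)/9330 - 598/643 = -598/643 + √(-104 + 28*√2)/9330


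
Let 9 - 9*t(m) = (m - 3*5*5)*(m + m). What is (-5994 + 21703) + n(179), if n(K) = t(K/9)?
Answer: 11630158/729 ≈ 15954.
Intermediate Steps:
t(m) = 1 - 2*m*(-75 + m)/9 (t(m) = 1 - (m - 3*5*5)*(m + m)/9 = 1 - (m - 15*5)*2*m/9 = 1 - (m - 75)*2*m/9 = 1 - (-75 + m)*2*m/9 = 1 - 2*m*(-75 + m)/9)
n(K) = 1 - 2*K²/729 + 50*K/27 (n(K) = 1 - 2*K²/81/9 + 50*(K/9)/3 = 1 - 2*K²/729 + 50*K/27)
(-5994 + 21703) + n(179) = (-5994 + 21703) + (1 - 2/729*179² + (50/27)*179) = 15709 + (1 - 2/729*32041 + 8950/27) = 15709 + (1 - 64082/729 + 8950/27) = 15709 + 178297/729 = 11630158/729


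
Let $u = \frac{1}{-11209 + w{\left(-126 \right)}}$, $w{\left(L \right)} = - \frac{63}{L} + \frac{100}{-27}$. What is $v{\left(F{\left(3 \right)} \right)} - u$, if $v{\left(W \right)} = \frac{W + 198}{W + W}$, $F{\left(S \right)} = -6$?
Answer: $- \frac{9687290}{605459} \approx -16.0$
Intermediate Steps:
$w{\left(L \right)} = - \frac{100}{27} - \frac{63}{L}$ ($w{\left(L \right)} = - \frac{63}{L} + 100 \left(- \frac{1}{27}\right) = - \frac{63}{L} - \frac{100}{27} = - \frac{100}{27} - \frac{63}{L}$)
$v{\left(W \right)} = \frac{198 + W}{2 W}$
$u = - \frac{54}{605459}$ ($u = \frac{1}{-11209 - \left(\frac{100}{27} + \frac{63}{-126}\right)} = \frac{1}{-11209 - \frac{173}{54}} = \frac{1}{- \frac{605459}{54}} = - \frac{54}{605459} \approx -8.9189 \cdot 10^{-5}$)
$v{\left(F{\left(3 \right)} \right)} - u = \frac{198 - 6}{2 \left(-6\right)} - - \frac{54}{605459} = \frac{1}{2} \left(- \frac{1}{6}\right) 192 + \frac{54}{605459} = -16 + \frac{54}{605459} = - \frac{9687290}{605459}$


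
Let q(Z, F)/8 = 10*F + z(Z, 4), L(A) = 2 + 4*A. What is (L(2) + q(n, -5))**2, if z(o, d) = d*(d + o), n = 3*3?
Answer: 676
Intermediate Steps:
n = 9
q(Z, F) = 128 + 32*Z + 80*F (q(Z, F) = 8*(10*F + 4*(4 + Z)) = 8*(10*F + (16 + 4*Z)) = 8*(16 + 4*Z + 10*F) = 128 + 32*Z + 80*F)
(L(2) + q(n, -5))**2 = ((2 + 4*2) + (128 + 32*9 + 80*(-5)))**2 = ((2 + 8) + (128 + 288 - 400))**2 = (10 + 16)**2 = 26**2 = 676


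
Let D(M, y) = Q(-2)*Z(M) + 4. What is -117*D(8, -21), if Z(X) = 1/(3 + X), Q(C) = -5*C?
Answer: -6318/11 ≈ -574.36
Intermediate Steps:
D(M, y) = 4 + 10/(3 + M) (D(M, y) = (-5*(-2))/(3 + M) + 4 = 10/(3 + M) + 4 = 4 + 10/(3 + M))
-117*D(8, -21) = -234*(11 + 2*8)/(3 + 8) = -234*(11 + 16)/11 = -234*27/11 = -117*54/11 = -6318/11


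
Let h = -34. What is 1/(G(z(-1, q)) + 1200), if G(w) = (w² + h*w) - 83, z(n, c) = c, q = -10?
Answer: 1/1557 ≈ 0.00064226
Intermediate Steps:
G(w) = -83 + w² - 34*w (G(w) = (w² - 34*w) - 83 = -83 + w² - 34*w)
1/(G(z(-1, q)) + 1200) = 1/((-83 + (-10)² - 34*(-10)) + 1200) = 1/((-83 + 100 + 340) + 1200) = 1/(357 + 1200) = 1/1557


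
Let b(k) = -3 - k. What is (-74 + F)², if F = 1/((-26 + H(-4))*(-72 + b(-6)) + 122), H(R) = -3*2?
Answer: 29728311561/5428900 ≈ 5475.9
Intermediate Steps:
H(R) = -6
F = 1/2330 (F = 1/((-26 - 6)*(-72 + (-3 - 1*(-6))) + 122) = 1/(-32*(-72 + (-3 + 6)) + 122) = 1/(-32*(-72 + 3) + 122) = 1/(-32*(-69) + 122) = 1/(2208 + 122) = 1/2330 ≈ 0.00042918)
(-74 + F)² = (-74 + 1/2330)² = (-172419/2330)² = 29728311561/5428900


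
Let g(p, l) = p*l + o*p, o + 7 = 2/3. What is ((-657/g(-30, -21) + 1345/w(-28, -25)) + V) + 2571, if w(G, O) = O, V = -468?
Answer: 1679687/820 ≈ 2048.4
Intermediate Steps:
o = -19/3 (o = -7 + 2/3 = -19/3 ≈ -6.3333)
g(p, l) = -19*p/3 + l*p (g(p, l) = p*l - 19*p/3 = l*p - 19*p/3 = -19*p/3 + l*p)
((-657/g(-30, -21) + 1345/w(-28, -25)) + V) + 2571 = ((-657*(-1/(10*(-19 + 3*(-21)))) + 1345/(-25)) - 468) + 2571 = ((-657*(-1/(10*(-19 - 63))) + 1345*(-1/25)) - 468) + 2571 = ((-657/((1/3)*(-30)*(-82)) - 269/5) - 468) + 2571 = ((-657/820 - 269/5) - 468) + 2571 = (-44773/820 - 468) + 2571 = -428533/820 + 2571 = 1679687/820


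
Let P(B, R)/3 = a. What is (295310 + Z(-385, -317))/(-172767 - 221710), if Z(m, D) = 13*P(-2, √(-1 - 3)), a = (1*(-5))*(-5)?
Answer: -296285/394477 ≈ -0.75108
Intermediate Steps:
a = 25 (a = -5*(-5) = 25)
P(B, R) = 75 (P(B, R) = 3*25 = 75)
Z(m, D) = 975 (Z(m, D) = 13*75 = 975)
(295310 + Z(-385, -317))/(-172767 - 221710) = (295310 + 975)/(-172767 - 221710) = 296285/(-394477) = 296285*(-1/394477) = -296285/394477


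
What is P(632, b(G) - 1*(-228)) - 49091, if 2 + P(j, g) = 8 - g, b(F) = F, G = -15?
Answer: -49298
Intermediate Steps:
P(j, g) = 6 - g (P(j, g) = -2 + (8 - g) = 6 - g)
P(632, b(G) - 1*(-228)) - 49091 = (6 - (-15 - 1*(-228))) - 49091 = (6 - (-15 + 228)) - 49091 = (6 - 1*213) - 49091 = (6 - 213) - 49091 = -207 - 49091 = -49298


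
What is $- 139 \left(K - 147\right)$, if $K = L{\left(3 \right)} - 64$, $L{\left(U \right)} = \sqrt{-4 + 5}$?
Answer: $29190$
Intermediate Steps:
$L{\left(U \right)} = 1$ ($L{\left(U \right)} = \sqrt{1} = 1$)
$K = -63$ ($K = 1 - 64 = -63$)
$- 139 \left(K - 147\right) = - 139 \left(-63 - 147\right) = \left(-139\right) \left(-210\right) = 29190$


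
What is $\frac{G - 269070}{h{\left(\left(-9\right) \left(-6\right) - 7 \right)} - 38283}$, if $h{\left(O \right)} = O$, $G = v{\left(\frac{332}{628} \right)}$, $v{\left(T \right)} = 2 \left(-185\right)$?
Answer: $\frac{67360}{9559} \approx 7.0468$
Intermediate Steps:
$v{\left(T \right)} = -370$
$G = -370$
$\frac{G - 269070}{h{\left(\left(-9\right) \left(-6\right) - 7 \right)} - 38283} = \frac{-370 - 269070}{\left(\left(-9\right) \left(-6\right) - 7\right) - 38283} = - \frac{269440}{\left(54 - 7\right) - 38283} = - \frac{269440}{47 - 38283} = - \frac{269440}{-38236} = \left(-269440\right) \left(- \frac{1}{38236}\right) = \frac{67360}{9559}$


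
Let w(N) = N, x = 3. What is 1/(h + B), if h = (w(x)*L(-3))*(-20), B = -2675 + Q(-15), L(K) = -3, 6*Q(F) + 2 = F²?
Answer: -6/14747 ≈ -0.00040686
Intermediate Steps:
Q(F) = -⅓ + F²/6
B = -15827/6 (B = -2675 + (-⅓ + (⅙)*(-15)²) = -2675 + (-⅓ + (⅙)*225) = -2675 + (-⅓ + 75/2) = -2675 + 223/6 = -15827/6 ≈ -2637.8)
h = 180 (h = (3*(-3))*(-20) = -9*(-20) = 180)
1/(h + B) = 1/(180 - 15827/6) = 1/(-14747/6) = -6/14747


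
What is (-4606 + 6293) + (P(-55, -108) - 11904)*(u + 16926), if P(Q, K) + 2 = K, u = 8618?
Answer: -306883929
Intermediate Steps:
P(Q, K) = -2 + K
(-4606 + 6293) + (P(-55, -108) - 11904)*(u + 16926) = (-4606 + 6293) + ((-2 - 108) - 11904)*(8618 + 16926) = 1687 + (-110 - 11904)*25544 = 1687 - 12014*25544 = 1687 - 306885616 = -306883929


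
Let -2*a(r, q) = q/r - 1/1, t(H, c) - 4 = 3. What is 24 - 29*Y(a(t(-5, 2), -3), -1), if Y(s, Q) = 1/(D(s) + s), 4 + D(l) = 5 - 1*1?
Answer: -83/5 ≈ -16.600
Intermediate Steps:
t(H, c) = 7 (t(H, c) = 4 + 3 = 7)
D(l) = 0 (D(l) = -4 + (5 - 1*1) = -4 + (5 - 1) = -4 + 4 = 0)
a(r, q) = 1/2 - q/(2*r) (a(r, q) = -(q/r - 1/1)/2 = -(q/r - 1*1)/2 = -(q/r - 1)/2 = -(-1 + q/r)/2 = 1/2 - q/(2*r))
Y(s, Q) = 1/s (Y(s, Q) = 1/(0 + s) = 1/s)
24 - 29*Y(a(t(-5, 2), -3), -1) = 24 - 29*14/(7 - 1*(-3)) = 24 - 29*14/(7 + 3) = 24 - 29/((1/2)*(1/7)*10) = 24 - 29/5/7 = 24 - 29*7/5 = 24 - 203/5 = -83/5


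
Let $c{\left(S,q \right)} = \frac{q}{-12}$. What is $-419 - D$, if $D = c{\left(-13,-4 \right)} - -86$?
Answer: $- \frac{1516}{3} \approx -505.33$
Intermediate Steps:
$c{\left(S,q \right)} = - \frac{q}{12}$ ($c{\left(S,q \right)} = q \left(- \frac{1}{12}\right) = - \frac{q}{12}$)
$D = \frac{259}{3}$ ($D = \left(- \frac{1}{12}\right) \left(-4\right) - -86 = \frac{1}{3} + 86 = \frac{259}{3} \approx 86.333$)
$-419 - D = -419 - \frac{259}{3} = - \frac{1516}{3}$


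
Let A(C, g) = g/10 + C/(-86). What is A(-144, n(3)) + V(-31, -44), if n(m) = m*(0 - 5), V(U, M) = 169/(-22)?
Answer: -3551/473 ≈ -7.5074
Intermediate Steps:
V(U, M) = -169/22 (V(U, M) = 169*(-1/22) = -169/22)
n(m) = -5*m (n(m) = m*(-5) = -5*m)
A(C, g) = -C/86 + g/10 (A(C, g) = g*(1/10) + C*(-1/86) = g/10 - C/86 = -C/86 + g/10)
A(-144, n(3)) + V(-31, -44) = (-1/86*(-144) + (-5*3)/10) - 169/22 = (72/43 + (1/10)*(-15)) - 169/22 = (72/43 - 3/2) - 169/22 = 15/86 - 169/22 = -3551/473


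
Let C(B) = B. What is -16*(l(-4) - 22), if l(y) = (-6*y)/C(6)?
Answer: 288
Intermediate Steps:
l(y) = -y (l(y) = -6*y/6 = -6*y*(1/6) = -y)
-16*(l(-4) - 22) = -16*(-1*(-4) - 22) = -16*(4 - 22) = -16*(-18) = 288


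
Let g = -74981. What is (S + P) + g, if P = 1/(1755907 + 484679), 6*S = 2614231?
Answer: 404116758848/1120293 ≈ 3.6072e+5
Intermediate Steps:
S = 2614231/6 (S = (1/6)*2614231 = 2614231/6 ≈ 4.3571e+5)
P = 1/2240586 ≈ 4.4631e-7
(S + P) + g = (2614231/6 + 1/2240586) - 74981 = 488117448281/1120293 - 74981 = 404116758848/1120293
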